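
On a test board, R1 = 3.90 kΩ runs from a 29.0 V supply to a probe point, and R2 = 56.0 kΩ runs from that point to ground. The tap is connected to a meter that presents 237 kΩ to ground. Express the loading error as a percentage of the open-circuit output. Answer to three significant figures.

1.52 %

The divider's output (Thévenin) resistance is R1‖R2 = 3.646 kΩ.
Fractional drop under load = R_th/(R_th + R_L) = 3.646 / (3.646 + 237) = 0.01515.
So the output falls by 1.52 %.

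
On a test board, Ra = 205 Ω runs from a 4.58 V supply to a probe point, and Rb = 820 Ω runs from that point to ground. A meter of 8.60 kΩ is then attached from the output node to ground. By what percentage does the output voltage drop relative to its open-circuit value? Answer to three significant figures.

The divider's output (Thévenin) resistance is Ra‖Rb = 164.0 Ω.
Fractional drop under load = R_th/(R_th + R_L) = 164.0 / (164.0 + 8600) = 0.01871.
So the output falls by 1.87 %.

1.87 %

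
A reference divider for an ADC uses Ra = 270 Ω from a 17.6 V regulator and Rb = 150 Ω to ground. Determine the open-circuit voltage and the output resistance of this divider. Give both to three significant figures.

V_th = 6.29 V, R_th = 96.4 Ω

V_th is the open-circuit tap voltage: 17.6 × 150/(270 + 150) = 6.29 V.
With the supply zeroed, Ra and Rb appear in parallel from the tap: R_th = Ra‖Rb = (270 × 150)/420.0 = 96.4 Ω.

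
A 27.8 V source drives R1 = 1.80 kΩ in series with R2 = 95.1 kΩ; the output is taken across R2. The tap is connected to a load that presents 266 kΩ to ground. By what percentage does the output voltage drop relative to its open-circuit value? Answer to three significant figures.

0.660 %

The divider's output (Thévenin) resistance is R1‖R2 = 1.767 kΩ.
Fractional drop under load = R_th/(R_th + R_L) = 1.767 / (1.767 + 266) = 0.006597.
So the output falls by 0.660 %.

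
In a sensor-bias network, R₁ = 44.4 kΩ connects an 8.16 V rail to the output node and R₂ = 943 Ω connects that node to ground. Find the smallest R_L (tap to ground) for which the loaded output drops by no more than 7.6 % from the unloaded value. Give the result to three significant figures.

Output resistance R_th = R₁‖R₂ = (44400 × 943)/45340 = 923.4 Ω.
The fractional drop is R_th/(R_th + R_L); requiring this ≤ 0.0760 gives R_L ≥ R_th(1/0.0760 − 1) = 923.4 × 12.16 = 11.2 kΩ.

R_L(min) ≈ 11.2 kΩ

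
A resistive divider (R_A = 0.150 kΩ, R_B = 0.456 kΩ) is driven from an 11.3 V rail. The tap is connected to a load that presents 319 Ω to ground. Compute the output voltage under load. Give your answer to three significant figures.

V_out ≈ 6.28 V

The load sits in parallel with R_B: R_B‖R_L = (456 × 319) / (456 + 319) = 187.7 Ω.
V_out = 11.3 × 187.7 / (150 + 187.7) = 11.3 × 187.7/337.7 = 6.28 V.
(Unloaded it would have been 8.50 V.)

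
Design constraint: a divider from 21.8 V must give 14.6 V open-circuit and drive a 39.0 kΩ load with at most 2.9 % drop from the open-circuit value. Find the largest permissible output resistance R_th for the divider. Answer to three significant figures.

Loading drop = R_th/(R_th + R_L) ≤ 0.0290, so R_th ≤ R_L · ε/(1−ε) = 39.0 kΩ × 0.0290/0.9710 = 1.16 kΩ.
(Any R1, R2 with R2/(R1+R2) = 0.670 and R1‖R2 ≤ 1.16 kΩ will meet the spec.)

R_th ≤ 1.16 kΩ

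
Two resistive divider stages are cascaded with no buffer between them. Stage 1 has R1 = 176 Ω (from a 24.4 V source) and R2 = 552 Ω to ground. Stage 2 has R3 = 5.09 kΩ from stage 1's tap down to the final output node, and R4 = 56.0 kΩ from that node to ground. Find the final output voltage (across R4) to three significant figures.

Stage 2 presents R3+R4 = 61090 Ω as a load on stage 1's tap.
Stage 1's lower leg becomes R2‖(R3+R4) = 547.1 Ω, so V_mid = 24.4 × 547.1/723.1 = 18.46 V.
Stage 2 is itself unloaded: V_out = V_mid × R4/(R3+R4) = 18.46 × 56000/61090 = 16.9 V.

V_out ≈ 16.9 V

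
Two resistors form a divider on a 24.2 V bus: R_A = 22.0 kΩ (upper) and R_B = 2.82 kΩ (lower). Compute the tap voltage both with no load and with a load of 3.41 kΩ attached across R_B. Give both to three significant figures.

Unloaded: 2.75 V; loaded: 1.59 V

Open-circuit: V = 24.2 × 2.82/(22.0 + 2.82) = 2.75 V.
With the load, R_B becomes R_B‖R_L = 1.544 kΩ, so V = 24.2 × 1.544/23.54 = 1.59 V.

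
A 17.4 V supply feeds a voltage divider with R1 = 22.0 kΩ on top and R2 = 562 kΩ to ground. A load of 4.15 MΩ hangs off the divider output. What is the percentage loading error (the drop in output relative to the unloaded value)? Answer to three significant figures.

The divider's output (Thévenin) resistance is R1‖R2 = 21.17 kΩ.
Fractional drop under load = R_th/(R_th + R_L) = 21.17 / (21.17 + 4150) = 0.005076.
So the output falls by 0.508 %.

0.508 %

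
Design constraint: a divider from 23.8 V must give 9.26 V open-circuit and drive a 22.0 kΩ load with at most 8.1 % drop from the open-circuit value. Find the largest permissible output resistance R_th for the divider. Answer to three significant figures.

R_th ≤ 1.94 kΩ

Loading drop = R_th/(R_th + R_L) ≤ 0.0810, so R_th ≤ R_L · ε/(1−ε) = 22.0 kΩ × 0.0810/0.9190 = 1.94 kΩ.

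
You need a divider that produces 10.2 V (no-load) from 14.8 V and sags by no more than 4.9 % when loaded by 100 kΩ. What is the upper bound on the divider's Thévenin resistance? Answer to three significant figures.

R_th ≤ 5.15 kΩ

Loading drop = R_th/(R_th + R_L) ≤ 0.0490, so R_th ≤ R_L · ε/(1−ε) = 100 kΩ × 0.0490/0.9510 = 5.15 kΩ.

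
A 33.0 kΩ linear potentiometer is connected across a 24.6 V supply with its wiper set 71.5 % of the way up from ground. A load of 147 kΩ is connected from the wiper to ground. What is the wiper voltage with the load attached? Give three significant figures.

V ≈ 16.8 V

The wiper splits the pot into (1−α)R = 9.405 kΩ above and αR = 23.59 kΩ below.
Lower section ‖ load = 20.33 kΩ.
V_wiper = 24.6 × 20.33/(9.405 + 20.33) = 16.8 V.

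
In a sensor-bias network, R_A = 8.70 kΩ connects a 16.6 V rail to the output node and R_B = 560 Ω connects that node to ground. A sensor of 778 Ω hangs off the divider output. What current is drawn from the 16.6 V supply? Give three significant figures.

R_B‖R_L = 325.6 Ω, so the source sees R_A + R_B‖R_L = 9026 Ω.
I = 16.6 V / 9026 Ω = 1.84 mA.

I ≈ 1.84 mA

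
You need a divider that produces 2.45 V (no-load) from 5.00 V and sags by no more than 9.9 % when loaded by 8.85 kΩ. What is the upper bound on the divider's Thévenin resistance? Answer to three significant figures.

R_th ≤ 972 Ω

Loading drop = R_th/(R_th + R_L) ≤ 0.0990, so R_th ≤ R_L · ε/(1−ε) = 8.85 kΩ × 0.0990/0.9010 = 972 Ω.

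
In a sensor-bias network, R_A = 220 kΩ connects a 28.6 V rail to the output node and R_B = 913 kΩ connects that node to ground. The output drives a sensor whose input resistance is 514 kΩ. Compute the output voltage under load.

The load sits in parallel with R_B: R_B‖R_L = (913 × 514) / (913 + 514) = 328.9 kΩ.
V_out = 28.6 × 328.9 / (220 + 328.9) = 28.6 × 328.9/548.9 = 17.1 V.

V_out ≈ 17.1 V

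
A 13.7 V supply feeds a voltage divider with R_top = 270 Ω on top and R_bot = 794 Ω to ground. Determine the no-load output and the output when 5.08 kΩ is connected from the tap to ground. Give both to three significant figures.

Unloaded: 10.2 V; loaded: 9.83 V

Open-circuit: V = 13.7 × 794/(270 + 794) = 10.2 V.
With the load, R_bot becomes R_bot‖R_L = 686.7 Ω, so V = 13.7 × 686.7/956.7 = 9.83 V.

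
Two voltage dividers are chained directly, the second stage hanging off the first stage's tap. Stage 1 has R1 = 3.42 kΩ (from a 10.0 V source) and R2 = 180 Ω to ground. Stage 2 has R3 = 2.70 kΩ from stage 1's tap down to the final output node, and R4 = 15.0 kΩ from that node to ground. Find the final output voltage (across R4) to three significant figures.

Stage 2 presents R3+R4 = 17700 Ω as a load on stage 1's tap.
Stage 1's lower leg becomes R2‖(R3+R4) = 178.2 Ω, so V_mid = 10.0 × 178.2/3598 = 0.4952 V.
Stage 2 is itself unloaded: V_out = V_mid × R4/(R3+R4) = 0.4952 × 15000/17700 = 0.420 V.

V_out ≈ 0.420 V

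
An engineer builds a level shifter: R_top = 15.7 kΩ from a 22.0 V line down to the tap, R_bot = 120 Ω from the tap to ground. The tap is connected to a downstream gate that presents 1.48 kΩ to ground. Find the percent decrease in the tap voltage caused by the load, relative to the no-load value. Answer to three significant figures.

The divider's output (Thévenin) resistance is R_top‖R_bot = 119.1 Ω.
Fractional drop under load = R_th/(R_th + R_L) = 119.1 / (119.1 + 1480) = 0.07447.
So the output falls by 7.45 %.

7.45 %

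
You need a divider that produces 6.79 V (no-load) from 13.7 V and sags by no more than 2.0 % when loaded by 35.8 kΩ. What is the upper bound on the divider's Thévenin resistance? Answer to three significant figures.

Loading drop = R_th/(R_th + R_L) ≤ 0.0200, so R_th ≤ R_L · ε/(1−ε) = 35.8 kΩ × 0.0200/0.9800 = 731 Ω.

R_th ≤ 731 Ω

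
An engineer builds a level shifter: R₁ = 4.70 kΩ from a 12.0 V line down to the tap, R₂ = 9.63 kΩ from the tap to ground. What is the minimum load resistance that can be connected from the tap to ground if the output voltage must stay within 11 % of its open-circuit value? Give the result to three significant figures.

Output resistance R_th = R₁‖R₂ = (4.70 × 9.63)/14.33 = 3.158 kΩ.
The fractional drop is R_th/(R_th + R_L); requiring this ≤ 0.110 gives R_L ≥ R_th(1/0.110 − 1) = 3.158 × 8.091 = 25.6 kΩ.

R_L(min) ≈ 25.6 kΩ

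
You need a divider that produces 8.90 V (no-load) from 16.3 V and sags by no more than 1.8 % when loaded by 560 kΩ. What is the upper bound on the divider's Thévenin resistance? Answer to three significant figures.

R_th ≤ 10.3 kΩ

Loading drop = R_th/(R_th + R_L) ≤ 0.0180, so R_th ≤ R_L · ε/(1−ε) = 560 kΩ × 0.0180/0.9820 = 10.3 kΩ.
(Any R1, R2 with R2/(R1+R2) = 0.546 and R1‖R2 ≤ 10.3 kΩ will meet the spec.)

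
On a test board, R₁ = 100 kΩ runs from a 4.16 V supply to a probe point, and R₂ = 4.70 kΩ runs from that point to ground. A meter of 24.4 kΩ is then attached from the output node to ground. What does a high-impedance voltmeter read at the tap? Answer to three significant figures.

The load sits in parallel with R₂: R₂‖R_L = (4.70 × 24.4) / (4.70 + 24.4) = 3.941 kΩ.
V_out = 4.16 × 3.941 / (100 + 3.941) = 4.16 × 3.941/103.9 = 0.158 V.

V_out ≈ 0.158 V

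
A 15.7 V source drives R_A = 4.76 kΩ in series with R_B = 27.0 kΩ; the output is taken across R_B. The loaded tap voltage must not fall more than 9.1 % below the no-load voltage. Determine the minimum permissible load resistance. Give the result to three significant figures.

R_L(min) ≈ 40.4 kΩ

Output resistance R_th = R_A‖R_B = (4.76 × 27.0)/31.76 = 4.047 kΩ.
The fractional drop is R_th/(R_th + R_L); requiring this ≤ 0.0910 gives R_L ≥ R_th(1/0.0910 − 1) = 4.047 × 9.989 = 40.4 kΩ.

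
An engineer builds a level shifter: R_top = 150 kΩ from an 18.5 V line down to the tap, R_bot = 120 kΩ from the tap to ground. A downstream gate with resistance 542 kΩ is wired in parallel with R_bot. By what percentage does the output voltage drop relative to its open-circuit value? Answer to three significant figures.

The divider's output (Thévenin) resistance is R_top‖R_bot = 66.67 kΩ.
Fractional drop under load = R_th/(R_th + R_L) = 66.67 / (66.67 + 542) = 0.1095.
So the output falls by 11.0 %.

11.0 %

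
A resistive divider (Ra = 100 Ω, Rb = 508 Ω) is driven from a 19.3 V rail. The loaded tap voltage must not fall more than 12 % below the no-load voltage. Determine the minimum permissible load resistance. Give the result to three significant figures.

Output resistance R_th = Ra‖Rb = (100 × 508)/608.0 = 83.55 Ω.
The fractional drop is R_th/(R_th + R_L); requiring this ≤ 0.120 gives R_L ≥ R_th(1/0.120 − 1) = 83.55 × 7.333 = 613 Ω.

R_L(min) ≈ 613 Ω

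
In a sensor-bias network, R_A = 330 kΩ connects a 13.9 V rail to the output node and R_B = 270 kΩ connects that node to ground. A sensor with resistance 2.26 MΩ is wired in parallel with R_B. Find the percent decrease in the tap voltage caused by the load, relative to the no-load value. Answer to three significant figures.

The divider's output (Thévenin) resistance is R_A‖R_B = 148.5 kΩ.
Fractional drop under load = R_th/(R_th + R_L) = 148.5 / (148.5 + 2260) = 0.06166.
So the output falls by 6.17 %.

6.17 %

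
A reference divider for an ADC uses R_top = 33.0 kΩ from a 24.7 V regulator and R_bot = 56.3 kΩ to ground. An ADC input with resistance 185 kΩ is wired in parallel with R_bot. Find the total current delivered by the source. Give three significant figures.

R_bot‖R_L = 43.16 kΩ, so the source sees R_top + R_bot‖R_L = 76.16 kΩ.
I = 24.7 V / 76.16 kΩ = 0.324 mA.

I ≈ 0.324 mA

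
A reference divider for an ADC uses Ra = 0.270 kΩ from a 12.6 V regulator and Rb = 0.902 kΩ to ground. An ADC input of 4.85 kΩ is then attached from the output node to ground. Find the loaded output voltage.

The load sits in parallel with Rb: Rb‖R_L = (902 × 4850) / (902 + 4850) = 760.6 Ω.
V_out = 12.6 × 760.6 / (270 + 760.6) = 12.6 × 760.6/1031 = 9.30 V.

V_out ≈ 9.30 V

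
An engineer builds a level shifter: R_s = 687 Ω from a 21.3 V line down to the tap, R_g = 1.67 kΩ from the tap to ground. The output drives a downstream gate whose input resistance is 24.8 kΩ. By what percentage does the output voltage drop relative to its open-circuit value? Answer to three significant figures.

The divider's output (Thévenin) resistance is R_s‖R_g = 486.8 Ω.
Fractional drop under load = R_th/(R_th + R_L) = 486.8 / (486.8 + 24800) = 0.01925.
So the output falls by 1.92 %.

1.92 %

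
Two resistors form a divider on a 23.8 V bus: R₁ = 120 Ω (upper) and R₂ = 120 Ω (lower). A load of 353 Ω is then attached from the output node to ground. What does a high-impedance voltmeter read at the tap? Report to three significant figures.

V_out ≈ 10.2 V

The load sits in parallel with R₂: R₂‖R_L = (120 × 353) / (120 + 353) = 89.56 Ω.
V_out = 23.8 × 89.56 / (120 + 89.56) = 23.8 × 89.56/209.6 = 10.2 V.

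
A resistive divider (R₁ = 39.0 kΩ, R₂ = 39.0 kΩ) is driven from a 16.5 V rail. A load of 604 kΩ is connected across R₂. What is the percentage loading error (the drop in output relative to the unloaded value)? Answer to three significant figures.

The divider's output (Thévenin) resistance is R₁‖R₂ = 19.50 kΩ.
Fractional drop under load = R_th/(R_th + R_L) = 19.50 / (19.50 + 604) = 0.03128.
So the output falls by 3.13 %.

3.13 %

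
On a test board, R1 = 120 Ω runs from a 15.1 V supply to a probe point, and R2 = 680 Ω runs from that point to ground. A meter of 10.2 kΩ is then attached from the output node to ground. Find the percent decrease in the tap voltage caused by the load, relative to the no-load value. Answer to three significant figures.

0.990 %

The divider's output (Thévenin) resistance is R1‖R2 = 102.0 Ω.
Fractional drop under load = R_th/(R_th + R_L) = 102.0 / (102.0 + 10200) = 0.009901.
So the output falls by 0.990 %.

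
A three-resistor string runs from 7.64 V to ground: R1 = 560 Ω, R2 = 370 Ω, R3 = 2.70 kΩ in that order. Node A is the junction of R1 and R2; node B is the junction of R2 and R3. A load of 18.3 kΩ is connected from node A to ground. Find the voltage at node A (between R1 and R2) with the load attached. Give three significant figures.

V ≈ 6.30 V

Below node A the series string R2+R3 = 3070 Ω sits in parallel with the 18300 Ω load: 2629 Ω.
V_A = 7.64 × 2629/(560 + 2629) = 6.30 V.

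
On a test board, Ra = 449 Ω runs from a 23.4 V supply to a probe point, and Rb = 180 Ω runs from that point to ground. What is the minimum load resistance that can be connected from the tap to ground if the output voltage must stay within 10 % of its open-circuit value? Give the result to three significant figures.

Output resistance R_th = Ra‖Rb = (449 × 180)/629.0 = 128.5 Ω.
The fractional drop is R_th/(R_th + R_L); requiring this ≤ 0.100 gives R_L ≥ R_th(1/0.100 − 1) = 128.5 × 9.000 = 1.16 kΩ.

R_L(min) ≈ 1.16 kΩ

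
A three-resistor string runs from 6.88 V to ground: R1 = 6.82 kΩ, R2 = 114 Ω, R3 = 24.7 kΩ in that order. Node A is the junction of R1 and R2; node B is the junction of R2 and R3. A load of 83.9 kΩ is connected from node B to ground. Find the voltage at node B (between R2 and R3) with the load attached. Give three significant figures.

V ≈ 5.05 V

At node B, R3 is in parallel with the load: R3‖R_L = 19080 Ω.
Below node A the resistance is R2 + (R3‖R_L) = 19200 Ω, so V_A = 6.88 × 19200/26020 = 5.076 V.
Then V_B = V_A × (R3‖R_L)/(R2 + R3‖R_L) = 5.076 × 19080/19200 = 5.05 V.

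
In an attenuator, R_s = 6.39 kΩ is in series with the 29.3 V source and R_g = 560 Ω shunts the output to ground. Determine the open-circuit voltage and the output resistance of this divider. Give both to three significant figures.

V_th = 2.36 V, R_th = 515 Ω

V_th is the open-circuit tap voltage: 29.3 × 560/(6390 + 560) = 2.36 V.
With the supply zeroed, R_s and R_g appear in parallel from the tap: R_th = R_s‖R_g = (6390 × 560)/6950 = 515 Ω.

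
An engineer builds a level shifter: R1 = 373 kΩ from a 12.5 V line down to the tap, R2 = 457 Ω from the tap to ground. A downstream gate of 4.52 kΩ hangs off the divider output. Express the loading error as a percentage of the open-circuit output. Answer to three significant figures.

9.17 %

The divider's output (Thévenin) resistance is R1‖R2 = 456.4 Ω.
Fractional drop under load = R_th/(R_th + R_L) = 456.4 / (456.4 + 4520) = 0.09172.
So the output falls by 9.17 %.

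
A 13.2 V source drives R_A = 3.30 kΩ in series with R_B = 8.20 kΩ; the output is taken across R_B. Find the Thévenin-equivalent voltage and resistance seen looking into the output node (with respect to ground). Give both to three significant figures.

V_th = 9.41 V, R_th = 2.35 kΩ

V_th is the open-circuit tap voltage: 13.2 × 8.20/(3.30 + 8.20) = 9.41 V.
With the supply zeroed, R_A and R_B appear in parallel from the tap: R_th = R_A‖R_B = (3.30 × 8.20)/11.50 = 2.35 kΩ.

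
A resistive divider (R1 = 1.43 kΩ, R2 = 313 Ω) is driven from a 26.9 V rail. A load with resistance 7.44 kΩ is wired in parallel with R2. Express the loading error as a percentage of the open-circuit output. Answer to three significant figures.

The divider's output (Thévenin) resistance is R1‖R2 = 256.8 Ω.
Fractional drop under load = R_th/(R_th + R_L) = 256.8 / (256.8 + 7440) = 0.03336.
So the output falls by 3.34 %.

3.34 %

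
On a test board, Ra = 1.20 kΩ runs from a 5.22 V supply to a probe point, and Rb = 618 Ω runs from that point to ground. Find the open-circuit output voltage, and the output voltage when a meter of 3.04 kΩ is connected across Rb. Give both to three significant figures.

Open-circuit: V = 5.22 × 618/(1200 + 618) = 1.77 V.
With the load, Rb becomes Rb‖R_L = 513.6 Ω, so V = 5.22 × 513.6/1714 = 1.56 V.

Unloaded: 1.77 V; loaded: 1.56 V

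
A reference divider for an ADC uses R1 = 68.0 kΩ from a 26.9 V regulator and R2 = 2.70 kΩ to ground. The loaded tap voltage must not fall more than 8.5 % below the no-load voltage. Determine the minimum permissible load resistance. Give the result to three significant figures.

Output resistance R_th = R1‖R2 = (68.0 × 2.70)/70.70 = 2.597 kΩ.
The fractional drop is R_th/(R_th + R_L); requiring this ≤ 0.0850 gives R_L ≥ R_th(1/0.0850 − 1) = 2.597 × 10.76 = 28.0 kΩ.

R_L(min) ≈ 28.0 kΩ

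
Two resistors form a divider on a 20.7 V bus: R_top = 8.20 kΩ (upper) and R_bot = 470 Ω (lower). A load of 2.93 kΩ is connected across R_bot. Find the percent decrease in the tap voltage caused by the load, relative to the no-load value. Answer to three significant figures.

13.2 %

Unloaded V = 20.7 × 470/8670 = 1.1221 V.
Loaded: R_bot‖R_L = 405.0 Ω, giving V = 20.7 × 405.0/8605 = 0.97433 V.
Drop = (1.1221 − 0.97433) / 1.1221 = 13.2 %.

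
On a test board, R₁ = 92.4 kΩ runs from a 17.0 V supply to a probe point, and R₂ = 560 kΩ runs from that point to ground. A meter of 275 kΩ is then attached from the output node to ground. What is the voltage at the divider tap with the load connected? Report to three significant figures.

The load sits in parallel with R₂: R₂‖R_L = (560 × 275) / (560 + 275) = 184.4 kΩ.
V_out = 17.0 × 184.4 / (92.4 + 184.4) = 17.0 × 184.4/276.8 = 11.3 V.
(Unloaded it would have been 14.6 V.)

V_out ≈ 11.3 V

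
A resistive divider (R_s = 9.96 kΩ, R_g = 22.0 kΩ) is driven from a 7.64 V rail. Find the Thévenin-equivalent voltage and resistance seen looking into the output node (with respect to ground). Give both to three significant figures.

V_th is the open-circuit tap voltage: 7.64 × 22.0/(9.96 + 22.0) = 5.26 V.
With the supply zeroed, R_s and R_g appear in parallel from the tap: R_th = R_s‖R_g = (9.96 × 22.0)/31.96 = 6.86 kΩ.

V_th = 5.26 V, R_th = 6.86 kΩ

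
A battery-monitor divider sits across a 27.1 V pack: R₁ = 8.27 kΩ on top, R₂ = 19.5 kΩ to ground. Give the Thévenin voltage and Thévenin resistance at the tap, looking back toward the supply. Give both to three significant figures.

V_th = 19.0 V, R_th = 5.81 kΩ

V_th is the open-circuit tap voltage: 27.1 × 19.5/(8.27 + 19.5) = 19.0 V.
With the supply zeroed, R₁ and R₂ appear in parallel from the tap: R_th = R₁‖R₂ = (8.27 × 19.5)/27.77 = 5.81 kΩ.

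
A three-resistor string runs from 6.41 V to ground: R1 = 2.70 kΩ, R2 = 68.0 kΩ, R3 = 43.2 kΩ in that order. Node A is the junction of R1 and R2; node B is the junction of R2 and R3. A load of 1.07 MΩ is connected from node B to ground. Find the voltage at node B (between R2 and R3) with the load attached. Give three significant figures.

At node B, R3 is in parallel with the load: R3‖R_L = 41.52 kΩ.
Below node A the resistance is R2 + (R3‖R_L) = 109.5 kΩ, so V_A = 6.41 × 109.5/112.2 = 6.256 V.
Then V_B = V_A × (R3‖R_L)/(R2 + R3‖R_L) = 6.256 × 41.52/109.5 = 2.37 V.

V ≈ 2.37 V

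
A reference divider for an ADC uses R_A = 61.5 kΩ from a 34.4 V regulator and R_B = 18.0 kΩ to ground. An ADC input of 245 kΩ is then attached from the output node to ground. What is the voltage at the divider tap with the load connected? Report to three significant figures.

The load sits in parallel with R_B: R_B‖R_L = (18.0 × 245) / (18.0 + 245) = 16.77 kΩ.
V_out = 34.4 × 16.77 / (61.5 + 16.77) = 34.4 × 16.77/78.27 = 7.37 V.
(Unloaded it would have been 7.79 V.)

V_out ≈ 7.37 V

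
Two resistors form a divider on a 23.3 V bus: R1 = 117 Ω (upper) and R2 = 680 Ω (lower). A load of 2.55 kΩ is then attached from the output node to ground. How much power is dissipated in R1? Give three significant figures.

Total resistance from the source is R1 + (R2‖R_L) = 653.8 Ω, so I = 23.3/653.8 Ω = 35.64 mA.
P = I²·R1 = (35.64 mA)² × 117 Ω = 149 mW.

P ≈ 149 mW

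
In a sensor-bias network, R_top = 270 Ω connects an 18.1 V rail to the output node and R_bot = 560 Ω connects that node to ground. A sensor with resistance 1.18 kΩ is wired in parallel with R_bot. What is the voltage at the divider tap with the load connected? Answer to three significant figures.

The load sits in parallel with R_bot: R_bot‖R_L = (560 × 1180) / (560 + 1180) = 379.8 Ω.
V_out = 18.1 × 379.8 / (270 + 379.8) = 18.1 × 379.8/649.8 = 10.6 V.

V_out ≈ 10.6 V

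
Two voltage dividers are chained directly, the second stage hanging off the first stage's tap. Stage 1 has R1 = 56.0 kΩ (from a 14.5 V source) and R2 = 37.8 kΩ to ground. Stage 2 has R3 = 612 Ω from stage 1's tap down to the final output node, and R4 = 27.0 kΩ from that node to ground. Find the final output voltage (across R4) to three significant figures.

V_out ≈ 3.14 V

Stage 2 presents R3+R4 = 27610 Ω as a load on stage 1's tap.
Stage 1's lower leg becomes R2‖(R3+R4) = 15960 Ω, so V_mid = 14.5 × 15960/71960 = 3.215 V.
Stage 2 is itself unloaded: V_out = V_mid × R4/(R3+R4) = 3.215 × 27000/27610 = 3.14 V.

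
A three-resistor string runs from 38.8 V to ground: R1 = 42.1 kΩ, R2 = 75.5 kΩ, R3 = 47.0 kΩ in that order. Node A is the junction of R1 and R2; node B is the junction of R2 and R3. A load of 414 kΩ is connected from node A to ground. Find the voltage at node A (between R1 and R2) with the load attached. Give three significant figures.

V ≈ 26.8 V

Below node A the series string R2+R3 = 122.5 kΩ sits in parallel with the 414 kΩ load: 94.53 kΩ.
V_A = 38.8 × 94.53/(42.1 + 94.53) = 26.8 V.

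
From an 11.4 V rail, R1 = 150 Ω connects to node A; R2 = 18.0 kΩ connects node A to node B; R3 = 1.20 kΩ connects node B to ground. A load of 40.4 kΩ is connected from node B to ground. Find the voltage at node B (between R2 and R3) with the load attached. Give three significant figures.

V ≈ 0.688 V

At node B, R3 is in parallel with the load: R3‖R_L = 1165 Ω.
Below node A the resistance is R2 + (R3‖R_L) = 19170 Ω, so V_A = 11.4 × 19170/19320 = 11.31 V.
Then V_B = V_A × (R3‖R_L)/(R2 + R3‖R_L) = 11.31 × 1165/19170 = 0.688 V.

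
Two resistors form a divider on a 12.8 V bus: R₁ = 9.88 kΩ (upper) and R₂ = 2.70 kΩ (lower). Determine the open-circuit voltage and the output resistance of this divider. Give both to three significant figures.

V_th is the open-circuit tap voltage: 12.8 × 2.70/(9.88 + 2.70) = 2.75 V.
With the supply zeroed, R₁ and R₂ appear in parallel from the tap: R_th = R₁‖R₂ = (9.88 × 2.70)/12.58 = 2.12 kΩ.

V_th = 2.75 V, R_th = 2.12 kΩ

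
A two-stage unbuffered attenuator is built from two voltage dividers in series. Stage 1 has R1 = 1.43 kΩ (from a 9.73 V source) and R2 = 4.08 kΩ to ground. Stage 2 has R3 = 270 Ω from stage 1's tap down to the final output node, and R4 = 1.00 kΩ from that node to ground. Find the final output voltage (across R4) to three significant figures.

Stage 2 presents R3+R4 = 1270 Ω as a load on stage 1's tap.
Stage 1's lower leg becomes R2‖(R3+R4) = 968.5 Ω, so V_mid = 9.73 × 968.5/2399 = 3.929 V.
Stage 2 is itself unloaded: V_out = V_mid × R4/(R3+R4) = 3.929 × 1000/1270 = 3.09 V.

V_out ≈ 3.09 V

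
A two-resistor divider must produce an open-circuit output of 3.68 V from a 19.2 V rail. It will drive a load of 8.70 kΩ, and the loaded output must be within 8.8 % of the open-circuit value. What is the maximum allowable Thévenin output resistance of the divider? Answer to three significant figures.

Loading drop = R_th/(R_th + R_L) ≤ 0.0880, so R_th ≤ R_L · ε/(1−ε) = 8.70 kΩ × 0.0880/0.9120 = 839 Ω.

R_th ≤ 839 Ω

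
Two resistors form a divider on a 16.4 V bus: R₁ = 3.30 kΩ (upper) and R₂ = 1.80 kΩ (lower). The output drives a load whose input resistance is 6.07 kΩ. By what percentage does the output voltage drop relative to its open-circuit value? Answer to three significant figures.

16.1 %

The divider's output (Thévenin) resistance is R₁‖R₂ = 1.165 kΩ.
Fractional drop under load = R_th/(R_th + R_L) = 1.165 / (1.165 + 6.07) = 0.1610.
So the output falls by 16.1 %.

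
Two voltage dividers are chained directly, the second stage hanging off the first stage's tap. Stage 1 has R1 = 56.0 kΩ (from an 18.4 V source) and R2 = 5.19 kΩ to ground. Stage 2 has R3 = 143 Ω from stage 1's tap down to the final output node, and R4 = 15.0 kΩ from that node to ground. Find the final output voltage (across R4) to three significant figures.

Stage 2 presents R3+R4 = 15140 Ω as a load on stage 1's tap.
Stage 1's lower leg becomes R2‖(R3+R4) = 3865 Ω, so V_mid = 18.4 × 3865/59870 = 1.188 V.
Stage 2 is itself unloaded: V_out = V_mid × R4/(R3+R4) = 1.188 × 15000/15140 = 1.18 V.

V_out ≈ 1.18 V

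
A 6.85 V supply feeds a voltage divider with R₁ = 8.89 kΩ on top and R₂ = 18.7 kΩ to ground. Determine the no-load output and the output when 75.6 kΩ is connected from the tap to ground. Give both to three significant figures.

Open-circuit: V = 6.85 × 18.7/(8.89 + 18.7) = 4.64 V.
With the load, R₂ becomes R₂‖R_L = 14.99 kΩ, so V = 6.85 × 14.99/23.88 = 4.30 V.

Unloaded: 4.64 V; loaded: 4.30 V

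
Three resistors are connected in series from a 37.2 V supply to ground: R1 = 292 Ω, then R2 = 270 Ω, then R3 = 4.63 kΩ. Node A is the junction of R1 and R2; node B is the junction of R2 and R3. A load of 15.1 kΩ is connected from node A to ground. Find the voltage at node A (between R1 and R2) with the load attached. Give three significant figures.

Below node A the series string R2+R3 = 4900 Ω sits in parallel with the 15100 Ω load: 3700 Ω.
V_A = 37.2 × 3700/(292 + 3700) = 34.5 V.

V ≈ 34.5 V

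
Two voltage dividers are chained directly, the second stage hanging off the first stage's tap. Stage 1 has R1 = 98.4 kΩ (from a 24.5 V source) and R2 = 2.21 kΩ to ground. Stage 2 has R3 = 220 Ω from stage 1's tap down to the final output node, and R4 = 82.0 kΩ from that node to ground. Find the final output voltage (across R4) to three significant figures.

V_out ≈ 0.523 V

Stage 2 presents R3+R4 = 82220 Ω as a load on stage 1's tap.
Stage 1's lower leg becomes R2‖(R3+R4) = 2152 Ω, so V_mid = 24.5 × 2152/100600 = 0.5244 V.
Stage 2 is itself unloaded: V_out = V_mid × R4/(R3+R4) = 0.5244 × 82000/82220 = 0.523 V.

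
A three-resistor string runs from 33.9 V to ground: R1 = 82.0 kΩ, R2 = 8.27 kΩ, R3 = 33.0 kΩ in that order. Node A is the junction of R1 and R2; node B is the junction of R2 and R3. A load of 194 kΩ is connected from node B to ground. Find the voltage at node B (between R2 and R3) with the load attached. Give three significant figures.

V ≈ 8.07 V

At node B, R3 is in parallel with the load: R3‖R_L = 28.20 kΩ.
Below node A the resistance is R2 + (R3‖R_L) = 36.47 kΩ, so V_A = 33.9 × 36.47/118.5 = 10.44 V.
Then V_B = V_A × (R3‖R_L)/(R2 + R3‖R_L) = 10.44 × 28.20/36.47 = 8.07 V.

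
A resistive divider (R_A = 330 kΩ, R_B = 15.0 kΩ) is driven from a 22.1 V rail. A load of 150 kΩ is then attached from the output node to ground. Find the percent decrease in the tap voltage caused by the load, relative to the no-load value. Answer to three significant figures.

Unloaded V = 22.1 × 15.0/345.0 = 0.96087 V.
Loaded: R_B‖R_L = 13.64 kΩ, giving V = 22.1 × 13.64/343.6 = 0.87698 V.
Drop = (0.96087 − 0.87698) / 0.96087 = 8.73 %.

8.73 %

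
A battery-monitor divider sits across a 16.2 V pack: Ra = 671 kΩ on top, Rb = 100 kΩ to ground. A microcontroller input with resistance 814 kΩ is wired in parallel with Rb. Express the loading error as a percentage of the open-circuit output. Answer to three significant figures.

Unloaded V = 16.2 × 100/771.0 = 2.1012 V.
Loaded: Rb‖R_L = 89.06 kΩ, giving V = 16.2 × 89.06/760.1 = 1.8982 V.
Drop = (2.1012 − 1.8982) / 2.1012 = 9.66 %.

9.66 %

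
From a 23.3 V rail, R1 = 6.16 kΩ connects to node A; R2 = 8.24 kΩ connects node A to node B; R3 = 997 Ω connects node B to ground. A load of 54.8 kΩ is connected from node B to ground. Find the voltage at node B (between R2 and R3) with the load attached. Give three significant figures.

At node B, R3 is in parallel with the load: R3‖R_L = 979.2 Ω.
Below node A the resistance is R2 + (R3‖R_L) = 9219 Ω, so V_A = 23.3 × 9219/15380 = 13.97 V.
Then V_B = V_A × (R3‖R_L)/(R2 + R3‖R_L) = 13.97 × 979.2/9219 = 1.48 V.

V ≈ 1.48 V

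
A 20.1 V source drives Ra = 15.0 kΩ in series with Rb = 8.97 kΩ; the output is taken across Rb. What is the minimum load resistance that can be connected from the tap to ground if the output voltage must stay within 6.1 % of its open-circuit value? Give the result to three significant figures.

Output resistance R_th = Ra‖Rb = (15.0 × 8.97)/23.97 = 5.613 kΩ.
The fractional drop is R_th/(R_th + R_L); requiring this ≤ 0.0610 gives R_L ≥ R_th(1/0.0610 − 1) = 5.613 × 15.39 = 86.4 kΩ.

R_L(min) ≈ 86.4 kΩ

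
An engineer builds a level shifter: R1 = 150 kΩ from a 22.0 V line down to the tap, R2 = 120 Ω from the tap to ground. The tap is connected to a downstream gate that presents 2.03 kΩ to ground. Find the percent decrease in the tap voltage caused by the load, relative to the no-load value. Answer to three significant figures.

The divider's output (Thévenin) resistance is R1‖R2 = 119.9 Ω.
Fractional drop under load = R_th/(R_th + R_L) = 119.9 / (119.9 + 2030) = 0.05577.
So the output falls by 5.58 %.

5.58 %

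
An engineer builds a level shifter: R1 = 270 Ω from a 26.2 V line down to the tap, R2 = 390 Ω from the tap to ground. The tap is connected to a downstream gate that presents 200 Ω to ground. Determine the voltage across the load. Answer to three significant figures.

The load sits in parallel with R2: R2‖R_L = (390 × 200) / (390 + 200) = 132.2 Ω.
V_out = 26.2 × 132.2 / (270 + 132.2) = 26.2 × 132.2/402.2 = 8.61 V.

V_out ≈ 8.61 V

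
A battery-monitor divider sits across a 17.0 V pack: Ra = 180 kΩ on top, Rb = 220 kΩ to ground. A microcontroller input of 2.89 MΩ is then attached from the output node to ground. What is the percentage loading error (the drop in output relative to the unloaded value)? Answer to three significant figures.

3.31 %

The divider's output (Thévenin) resistance is Ra‖Rb = 99.00 kΩ.
Fractional drop under load = R_th/(R_th + R_L) = 99.00 / (99.00 + 2890) = 0.03312.
So the output falls by 3.31 %.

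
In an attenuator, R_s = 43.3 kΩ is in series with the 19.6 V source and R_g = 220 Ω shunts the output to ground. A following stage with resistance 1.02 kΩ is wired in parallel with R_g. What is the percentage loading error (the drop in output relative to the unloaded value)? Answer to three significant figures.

Unloaded V = 19.6 × 220/43520 = 0.09908 V.
Loaded: R_g‖R_L = 181.0 Ω, giving V = 19.6 × 181.0/43480 = 0.08158 V.
Drop = (0.09908 − 0.08158) / 0.09908 = 17.7 %.

17.7 %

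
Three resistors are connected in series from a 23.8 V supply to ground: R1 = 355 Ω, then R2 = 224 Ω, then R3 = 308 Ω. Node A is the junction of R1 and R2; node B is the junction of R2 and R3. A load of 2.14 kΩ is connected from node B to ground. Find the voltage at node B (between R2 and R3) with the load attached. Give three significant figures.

V ≈ 7.55 V

At node B, R3 is in parallel with the load: R3‖R_L = 269.2 Ω.
Below node A the resistance is R2 + (R3‖R_L) = 493.2 Ω, so V_A = 23.8 × 493.2/848.2 = 13.84 V.
Then V_B = V_A × (R3‖R_L)/(R2 + R3‖R_L) = 13.84 × 269.2/493.2 = 7.55 V.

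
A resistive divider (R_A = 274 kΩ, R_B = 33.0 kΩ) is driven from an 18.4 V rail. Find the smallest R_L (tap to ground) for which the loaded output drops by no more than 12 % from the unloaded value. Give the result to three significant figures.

Output resistance R_th = R_A‖R_B = (274 × 33.0)/307.0 = 29.45 kΩ.
The fractional drop is R_th/(R_th + R_L); requiring this ≤ 0.120 gives R_L ≥ R_th(1/0.120 − 1) = 29.45 × 7.333 = 216 kΩ.

R_L(min) ≈ 216 kΩ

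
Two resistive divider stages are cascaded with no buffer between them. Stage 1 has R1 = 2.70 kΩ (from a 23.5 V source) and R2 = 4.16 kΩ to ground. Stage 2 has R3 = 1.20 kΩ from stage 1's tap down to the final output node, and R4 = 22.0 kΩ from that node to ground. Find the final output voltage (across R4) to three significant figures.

Stage 2 presents R3+R4 = 23.20 kΩ as a load on stage 1's tap.
Stage 1's lower leg becomes R2‖(R3+R4) = 3.527 kΩ, so V_mid = 23.5 × 3.527/6.227 = 13.31 V.
Stage 2 is itself unloaded: V_out = V_mid × R4/(R3+R4) = 13.31 × 22.0/23.20 = 12.6 V.

V_out ≈ 12.6 V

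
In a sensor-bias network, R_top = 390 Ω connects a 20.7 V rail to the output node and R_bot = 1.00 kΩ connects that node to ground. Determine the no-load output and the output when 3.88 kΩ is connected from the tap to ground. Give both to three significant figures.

Open-circuit: V = 20.7 × 1000/(390 + 1000) = 14.9 V.
With the load, R_bot becomes R_bot‖R_L = 795.1 Ω, so V = 20.7 × 795.1/1185 = 13.9 V.

Unloaded: 14.9 V; loaded: 13.9 V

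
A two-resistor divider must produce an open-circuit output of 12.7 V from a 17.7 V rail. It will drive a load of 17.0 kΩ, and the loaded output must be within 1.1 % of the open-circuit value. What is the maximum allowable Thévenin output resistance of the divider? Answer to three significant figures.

R_th ≤ 189 Ω

Loading drop = R_th/(R_th + R_L) ≤ 0.0110, so R_th ≤ R_L · ε/(1−ε) = 17.0 kΩ × 0.0110/0.9890 = 189 Ω.
(Any R1, R2 with R2/(R1+R2) = 0.718 and R1‖R2 ≤ 189 Ω will meet the spec.)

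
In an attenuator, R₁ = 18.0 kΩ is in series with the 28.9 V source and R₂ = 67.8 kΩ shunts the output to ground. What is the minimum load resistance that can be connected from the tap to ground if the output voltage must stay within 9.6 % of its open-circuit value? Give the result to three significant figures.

R_L(min) ≈ 134 kΩ

Output resistance R_th = R₁‖R₂ = (18.0 × 67.8)/85.80 = 14.22 kΩ.
The fractional drop is R_th/(R_th + R_L); requiring this ≤ 0.0960 gives R_L ≥ R_th(1/0.0960 − 1) = 14.22 × 9.417 = 134 kΩ.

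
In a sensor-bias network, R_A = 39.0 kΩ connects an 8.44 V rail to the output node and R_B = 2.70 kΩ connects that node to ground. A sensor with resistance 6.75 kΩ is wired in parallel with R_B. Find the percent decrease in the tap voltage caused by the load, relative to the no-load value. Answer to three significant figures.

27.2 %

Unloaded V = 8.44 × 2.70/41.70 = 0.5465 V.
Loaded: R_B‖R_L = 1.929 kΩ, giving V = 8.44 × 1.929/40.93 = 0.3977 V.
Drop = (0.5465 − 0.3977) / 0.5465 = 27.2 %.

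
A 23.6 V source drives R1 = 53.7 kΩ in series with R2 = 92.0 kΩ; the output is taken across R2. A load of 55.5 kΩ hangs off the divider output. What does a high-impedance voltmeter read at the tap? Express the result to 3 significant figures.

V_out ≈ 9.25 V

The load sits in parallel with R2: R2‖R_L = (92.0 × 55.5) / (92.0 + 55.5) = 34.62 kΩ.
V_out = 23.6 × 34.62 / (53.7 + 34.62) = 23.6 × 34.62/88.32 = 9.25 V.
(Unloaded it would have been 14.9 V.)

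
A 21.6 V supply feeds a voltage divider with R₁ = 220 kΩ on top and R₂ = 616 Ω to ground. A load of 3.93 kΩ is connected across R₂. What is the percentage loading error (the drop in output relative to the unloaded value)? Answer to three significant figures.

13.5 %

Unloaded V = 21.6 × 616/220600 = 0.060311 V.
Loaded: R₂‖R_L = 532.5 Ω, giving V = 21.6 × 532.5/220500 = 0.052158 V.
Drop = (0.060311 − 0.052158) / 0.060311 = 13.5 %.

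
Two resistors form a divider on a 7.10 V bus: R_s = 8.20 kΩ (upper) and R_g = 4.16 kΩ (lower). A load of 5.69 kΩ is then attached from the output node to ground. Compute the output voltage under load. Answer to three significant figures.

The load sits in parallel with R_g: R_g‖R_L = (4.16 × 5.69) / (4.16 + 5.69) = 2.403 kΩ.
V_out = 7.10 × 2.403 / (8.20 + 2.403) = 7.10 × 2.403/10.60 = 1.61 V.

V_out ≈ 1.61 V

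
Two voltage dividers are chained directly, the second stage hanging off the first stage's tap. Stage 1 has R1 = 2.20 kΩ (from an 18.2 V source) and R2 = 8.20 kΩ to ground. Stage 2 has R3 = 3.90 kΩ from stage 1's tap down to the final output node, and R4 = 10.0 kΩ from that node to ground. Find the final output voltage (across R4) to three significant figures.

V_out ≈ 9.18 V

Stage 2 presents R3+R4 = 13.90 kΩ as a load on stage 1's tap.
Stage 1's lower leg becomes R2‖(R3+R4) = 5.157 kΩ, so V_mid = 18.2 × 5.157/7.357 = 12.76 V.
Stage 2 is itself unloaded: V_out = V_mid × R4/(R3+R4) = 12.76 × 10.0/13.90 = 9.18 V.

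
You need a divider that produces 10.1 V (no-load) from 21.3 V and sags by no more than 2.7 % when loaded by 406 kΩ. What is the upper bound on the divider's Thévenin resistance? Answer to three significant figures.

R_th ≤ 11.3 kΩ

Loading drop = R_th/(R_th + R_L) ≤ 0.0270, so R_th ≤ R_L · ε/(1−ε) = 406 kΩ × 0.0270/0.9730 = 11.3 kΩ.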